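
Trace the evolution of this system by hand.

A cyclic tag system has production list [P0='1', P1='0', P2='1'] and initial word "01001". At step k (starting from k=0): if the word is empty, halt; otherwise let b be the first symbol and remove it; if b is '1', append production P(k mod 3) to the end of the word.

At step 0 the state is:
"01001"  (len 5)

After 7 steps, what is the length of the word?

step 0: "01001"  (len 5)
step 1: "1001"  (len 4)
step 2: "0010"  (len 4)
step 3: "010"  (len 3)
step 4: "10"  (len 2)
step 5: "00"  (len 2)
step 6: "0"  (len 1)
step 7: (halted — word empty)

0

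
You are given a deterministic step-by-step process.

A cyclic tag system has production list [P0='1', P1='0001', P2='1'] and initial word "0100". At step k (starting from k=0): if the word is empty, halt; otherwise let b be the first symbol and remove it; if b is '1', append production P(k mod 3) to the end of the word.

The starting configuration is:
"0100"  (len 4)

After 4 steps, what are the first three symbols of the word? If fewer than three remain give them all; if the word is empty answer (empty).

k=0  "0100"  (len 4)
k=1  "100"  (len 3)
k=2  "000001"  (len 6)
k=3  "00001"  (len 5)
k=4  "0001"  (len 4)

000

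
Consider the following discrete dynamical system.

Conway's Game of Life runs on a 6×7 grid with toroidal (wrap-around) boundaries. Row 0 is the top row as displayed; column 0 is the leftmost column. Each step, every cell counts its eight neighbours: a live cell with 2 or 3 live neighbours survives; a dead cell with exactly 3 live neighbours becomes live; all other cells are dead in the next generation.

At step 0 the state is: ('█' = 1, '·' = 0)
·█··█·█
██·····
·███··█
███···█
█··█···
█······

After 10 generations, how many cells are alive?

6

t=0: ·█··█·█
██·····
·███··█
███···█
█··█···
█······
t=1: ·█····█
···█·██
···█··█
······█
··█····
██····█
t=2: ·██····
··█·███
█···█·█
·······
·█····█
·██···█
t=3: ······█
··█·█·█
█··██·█
·····██
·██····
·······
t=4: ·····█·
····█·█
█··██··
·██████
·······
·······
t=5: ·····█·
···██·█
██·····
███··██
··████·
·······
t=6: ····██·
█···███
···██··
·····█·
█·████·
···█·█·
t=7: ···█···
······█
···█···
··█··██
··██·█·
··█····
t=8: ·······
·······
·····██
··█··██
·██████
··█·█··
t=9: ·······
·······
·····██
·██····
██····█
·██·█··
t=10: ·······
·······
·······
·██··█·
···█···
·██····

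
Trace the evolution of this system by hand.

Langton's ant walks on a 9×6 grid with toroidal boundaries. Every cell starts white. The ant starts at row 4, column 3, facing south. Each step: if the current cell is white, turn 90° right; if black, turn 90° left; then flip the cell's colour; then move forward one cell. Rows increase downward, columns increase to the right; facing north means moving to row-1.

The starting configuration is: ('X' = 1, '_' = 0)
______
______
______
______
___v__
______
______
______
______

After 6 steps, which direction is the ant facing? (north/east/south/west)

step 0: ______
______
______
______
___v__
______
______
______
______
step 1: ______
______
______
______
__<X__
______
______
______
______
step 2: ______
______
______
__^___
__XX__
______
______
______
______
step 3: ______
______
______
__X>__
__XX__
______
______
______
______
step 4: ______
______
______
__XX__
__Xv__
______
______
______
______
step 5: ______
______
______
__XX__
__X_>_
______
______
______
______
step 6: ______
______
______
__XX__
__X_X_
____v_
______
______
______

south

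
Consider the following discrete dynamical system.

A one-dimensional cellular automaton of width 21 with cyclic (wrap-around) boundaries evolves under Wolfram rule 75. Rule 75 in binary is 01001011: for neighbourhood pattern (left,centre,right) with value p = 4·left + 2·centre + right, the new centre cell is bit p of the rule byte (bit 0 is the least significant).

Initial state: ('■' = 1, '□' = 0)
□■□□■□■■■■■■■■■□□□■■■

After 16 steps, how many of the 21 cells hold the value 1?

11

t=0: □■□□■□■■■■■■■■■□□□■■■
t=1: □□□■□□■□□□□□□□■□■■■□■
t=2: □■■□□■□□■■■■■■□□■□■□□
t=3: ■■■□■□□■■□□□□■□■□□□□■
t=4: □□■□□□■■■□■■■□□□□■■■■
t=5: □■□□■■■□■□■□■□■■■■□□■
t=6: □□□■■□■□□□□□□□■□□■□■□
t=7: ■■■■■□□□■■■■■■□□■□□□□
t=8: ■□□□■□■■■□□□□■□■□□■■■
t=9: ■□■■□□■□■□■■■□□□□■■□□
t=10: □□■■□■□□□□■□■□■■■■■□■
t=11: □■■■□□□■■■□□□□■□□□■□□
t=12: ■■□■□■■■□■□■■■□□■■□□■
t=13: □■□□□■□■□□□■□■□■■■□■■
t=14: □□□■■□□□□■■□□□□■□■□■■
t=15: □■■■■□■■■■■□■■■□□□□■■
t=16: □■□□■□■□□□■□■□■□■■■■■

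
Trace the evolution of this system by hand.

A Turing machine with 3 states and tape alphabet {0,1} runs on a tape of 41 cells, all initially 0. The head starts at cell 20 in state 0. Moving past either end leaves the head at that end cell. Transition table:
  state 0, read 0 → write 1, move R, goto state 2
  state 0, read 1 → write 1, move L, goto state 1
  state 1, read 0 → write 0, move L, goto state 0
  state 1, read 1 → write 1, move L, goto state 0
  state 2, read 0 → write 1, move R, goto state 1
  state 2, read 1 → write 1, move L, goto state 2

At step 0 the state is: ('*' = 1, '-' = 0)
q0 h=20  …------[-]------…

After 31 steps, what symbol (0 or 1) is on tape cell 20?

[0] q0 h=20  …------[-]------…
[1] q2 h=21  …-----*[-]------…
[2] q1 h=22  …----**[-]------…
[3] q0 h=21  …-----*[*]------…
[4] q1 h=20  …------[*]*-----…
[5] q0 h=19  …------[-]**----…
[6] q2 h=20  …-----*[*]*-----…
[7] q2 h=19  …------[*]**----…
[8] q2 h=18  …------[-]***---…
[9] q1 h=19  …-----*[*]**----…
[10] q0 h=18  …------[*]***---…
[11] q1 h=17  …------[-]****--…
[12] q0 h=16  …------[-]-****-…
[13] q2 h=17  …-----*[-]****--…
[14] q1 h=18  …----**[*]***---…
[15] q0 h=17  …-----*[*]****--…
[16] q1 h=16  …------[*]*****-…
[17] q0 h=15  …------[-]******…
[18] q2 h=16  …-----*[*]*****-…
[19] q2 h=15  …------[*]******…
[20] q2 h=14  …------[-]******…
[21] q1 h=15  …-----*[*]******…
[22] q0 h=14  …------[*]******…
[23] q1 h=13  …------[-]******…
[24] q0 h=12  …------[-]-*****…
[25] q2 h=13  …-----*[-]******…
[26] q1 h=14  …----**[*]******…
[27] q0 h=13  …-----*[*]******…
[28] q1 h=12  …------[*]******…
[29] q0 h=11  …------[-]******…
[30] q2 h=12  …-----*[*]******…
[31] q2 h=11  …------[*]******…

1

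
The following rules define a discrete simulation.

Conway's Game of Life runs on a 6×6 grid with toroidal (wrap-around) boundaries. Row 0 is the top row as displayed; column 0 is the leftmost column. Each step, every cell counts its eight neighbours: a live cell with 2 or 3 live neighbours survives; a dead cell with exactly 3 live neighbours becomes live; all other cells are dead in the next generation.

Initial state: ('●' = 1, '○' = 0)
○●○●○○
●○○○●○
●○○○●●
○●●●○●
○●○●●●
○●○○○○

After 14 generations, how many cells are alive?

0) ○●○●○○
●○○○●○
●○○○●●
○●●●○●
○●○●●●
○●○○○○
1) ●●●○○○
●●○●●○
○○●○○○
○●○○○○
○●○●○●
○●○●○○
2) ○○○○●●
●○○●○●
●○●●○○
●●○○○○
○●○○●○
○○○●●○
3) ●○○○○○
●●●●○○
○○●●●○
●○○●○●
●●●●●●
○○○●○○
4) ●○○●○○
●○○○●●
○○○○○○
○○○○○○
○●○○○○
○○○●○○
5) ●○○●○○
●○○○●●
○○○○○●
○○○○○○
○○○○○○
○○●○○○
6) ●●○●●○
●○○○●○
●○○○●●
○○○○○○
○○○○○○
○○○○○○
7) ●●○●●○
○○○○○○
●○○○●○
○○○○○●
○○○○○○
○○○○○○
8) ○○○○○○
●●○●●○
○○○○○●
○○○○○●
○○○○○○
○○○○○○
9) ○○○○○○
●○○○●●
○○○○○●
○○○○○○
○○○○○○
○○○○○○
10) ○○○○○●
●○○○●●
●○○○●●
○○○○○○
○○○○○○
○○○○○○
11) ●○○○●●
○○○○○○
●○○○●○
○○○○○●
○○○○○○
○○○○○○
12) ○○○○○●
●○○○●○
○○○○○●
○○○○○●
○○○○○○
○○○○○●
13) ●○○○●●
●○○○●○
●○○○●●
○○○○○○
○○○○○○
○○○○○○
14) ●○○○●○
○●○●○○
●○○○●○
○○○○○●
○○○○○○
○○○○○●

8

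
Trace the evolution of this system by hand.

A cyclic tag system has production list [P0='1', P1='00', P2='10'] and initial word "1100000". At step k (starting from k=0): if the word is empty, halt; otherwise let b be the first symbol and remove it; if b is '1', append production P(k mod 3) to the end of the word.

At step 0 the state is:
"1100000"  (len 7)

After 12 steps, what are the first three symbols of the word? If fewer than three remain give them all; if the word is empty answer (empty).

k=0  "1100000"  (len 7)
k=1  "1000001"  (len 7)
k=2  "00000100"  (len 8)
k=3  "0000100"  (len 7)
k=4  "000100"  (len 6)
k=5  "00100"  (len 5)
k=6  "0100"  (len 4)
k=7  "100"  (len 3)
k=8  "0000"  (len 4)
k=9  "000"  (len 3)
k=10  "00"  (len 2)
k=11  "0"  (len 1)
k=12  (halted — word empty)

(empty)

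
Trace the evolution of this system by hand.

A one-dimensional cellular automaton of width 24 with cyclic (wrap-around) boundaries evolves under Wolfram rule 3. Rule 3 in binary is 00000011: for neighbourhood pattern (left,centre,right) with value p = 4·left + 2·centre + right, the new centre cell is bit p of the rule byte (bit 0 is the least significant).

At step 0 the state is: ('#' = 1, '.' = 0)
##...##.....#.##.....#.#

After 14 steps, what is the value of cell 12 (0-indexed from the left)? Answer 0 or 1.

1

t=0: ##...##.....#.##.....#.#
t=1: ...##...####.....####...
t=2: ###...##.....####.....##
t=3: ....##...####.....####..
t=4: ####...##.....####.....#
t=5: .....##...####.....####.
t=6: #####...##.....####.....
t=7: ......##...####.....####
t=8: .#####...##.....####....
t=9: #......##...####.....###
t=10: ..#####...##.....####...
t=11: ##......##...####.....##
t=12: ...#####...##.....####..
t=13: ###......##...####.....#
t=14: ....#####...##.....####.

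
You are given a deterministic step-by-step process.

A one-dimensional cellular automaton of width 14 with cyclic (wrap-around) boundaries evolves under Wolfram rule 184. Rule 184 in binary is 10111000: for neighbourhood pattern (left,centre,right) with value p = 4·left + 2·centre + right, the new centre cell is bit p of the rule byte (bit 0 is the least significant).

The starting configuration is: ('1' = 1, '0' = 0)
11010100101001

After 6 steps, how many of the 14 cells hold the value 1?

7

[0] 11010100101001
[1] 10101010010101
[2] 01010101001011
[3] 10101010100110
[4] 01010101010101
[5] 10101010101010
[6] 01010101010101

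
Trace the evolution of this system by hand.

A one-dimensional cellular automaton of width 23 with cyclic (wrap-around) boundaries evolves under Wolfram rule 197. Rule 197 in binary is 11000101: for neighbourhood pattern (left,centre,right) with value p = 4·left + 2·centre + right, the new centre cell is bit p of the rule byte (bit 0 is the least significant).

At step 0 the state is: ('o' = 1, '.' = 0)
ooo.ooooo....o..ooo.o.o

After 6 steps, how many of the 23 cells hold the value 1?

10

t=0: ooo.ooooo....o..ooo.o.o
t=1: ooo..oooo.oo.o...oo.o..
t=2: .oo...ooo..o.o.o..o.o..
t=3: ..o.o..oo..o.o.o..o.o.o
t=4: ..o.o...o..o.o.o..o.o.o
t=5: ..o.o.o.o..o.o.o..o.o.o
t=6: ..o.o.o.o..o.o.o..o.o.o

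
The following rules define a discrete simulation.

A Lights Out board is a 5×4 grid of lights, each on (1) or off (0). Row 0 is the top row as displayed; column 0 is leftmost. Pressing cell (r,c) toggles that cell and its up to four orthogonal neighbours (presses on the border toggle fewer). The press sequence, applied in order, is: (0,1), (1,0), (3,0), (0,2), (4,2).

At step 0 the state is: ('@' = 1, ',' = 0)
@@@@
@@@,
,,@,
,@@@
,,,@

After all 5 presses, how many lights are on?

t=0: @@@@
@@@,
,,@,
,@@@
,,,@
t=1: ,,,@
@,@,
,,@,
,@@@
,,,@
t=2: @,,@
,@@,
@,@,
,@@@
,,,@
t=3: @,,@
,@@,
,,@,
@,@@
@,,@
t=4: @@@,
,@,,
,,@,
@,@@
@,,@
t=5: @@@,
,@,,
,,@,
@,,@
@@@,

10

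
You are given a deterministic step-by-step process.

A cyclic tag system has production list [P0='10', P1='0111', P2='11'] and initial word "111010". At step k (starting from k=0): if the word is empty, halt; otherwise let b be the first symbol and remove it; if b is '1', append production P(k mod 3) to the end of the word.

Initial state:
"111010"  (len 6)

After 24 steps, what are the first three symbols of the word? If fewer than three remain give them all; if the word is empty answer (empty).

[0] "111010"  (len 6)
[1] "1101010"  (len 7)
[2] "1010100111"  (len 10)
[3] "01010011111"  (len 11)
[4] "1010011111"  (len 10)
[5] "0100111110111"  (len 13)
[6] "100111110111"  (len 12)
[7] "0011111011110"  (len 13)
[8] "011111011110"  (len 12)
[9] "11111011110"  (len 11)
[10] "111101111010"  (len 12)
[11] "111011110100111"  (len 15)
[12] "1101111010011111"  (len 16)
[13] "10111101001111110"  (len 17)
[14] "01111010011111100111"  (len 20)
[15] "1111010011111100111"  (len 19)
[16] "11101001111110011110"  (len 20)
[17] "11010011111100111100111"  (len 23)
[18] "101001111110011110011111"  (len 24)
[19] "0100111111001111001111110"  (len 25)
[20] "100111111001111001111110"  (len 24)
[21] "0011111100111100111111011"  (len 25)
[22] "011111100111100111111011"  (len 24)
[23] "11111100111100111111011"  (len 23)
[24] "111110011110011111101111"  (len 24)

111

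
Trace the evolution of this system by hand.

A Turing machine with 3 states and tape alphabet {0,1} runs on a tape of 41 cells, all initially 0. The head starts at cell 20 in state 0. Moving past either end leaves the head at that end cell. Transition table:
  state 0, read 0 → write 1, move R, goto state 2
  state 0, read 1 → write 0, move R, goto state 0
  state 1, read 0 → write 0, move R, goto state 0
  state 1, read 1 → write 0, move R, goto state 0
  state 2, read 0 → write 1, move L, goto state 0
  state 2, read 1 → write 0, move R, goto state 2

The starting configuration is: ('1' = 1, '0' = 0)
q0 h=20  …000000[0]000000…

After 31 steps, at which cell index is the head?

35

gen 0: q0 h=20  …000000[0]000000…
gen 1: q2 h=21  …000001[0]000000…
gen 2: q0 h=20  …000000[1]100000…
gen 3: q0 h=21  …000000[1]000000…
gen 4: q0 h=22  …000000[0]000000…
gen 5: q2 h=23  …000001[0]000000…
gen 6: q0 h=22  …000000[1]100000…
gen 7: q0 h=23  …000000[1]000000…
gen 8: q0 h=24  …000000[0]000000…
gen 9: q2 h=25  …000001[0]000000…
gen 10: q0 h=24  …000000[1]100000…
gen 11: q0 h=25  …000000[1]000000…
gen 12: q0 h=26  …000000[0]000000…
gen 13: q2 h=27  …000001[0]000000…
gen 14: q0 h=26  …000000[1]100000…
gen 15: q0 h=27  …000000[1]000000…
gen 16: q0 h=28  …000000[0]000000…
gen 17: q2 h=29  …000001[0]000000…
gen 18: q0 h=28  …000000[1]100000…
gen 19: q0 h=29  …000000[1]000000…
gen 20: q0 h=30  …000000[0]000000…
gen 21: q2 h=31  …000001[0]000000…
gen 22: q0 h=30  …000000[1]100000…
gen 23: q0 h=31  …000000[1]000000…
gen 24: q0 h=32  …000000[0]000000…
gen 25: q2 h=33  …000001[0]000000…
gen 26: q0 h=32  …000000[1]100000…
gen 27: q0 h=33  …000000[1]000000…
gen 28: q0 h=34  …000000[0]000000|
gen 29: q2 h=35  …000001[0]00000|
gen 30: q0 h=34  …000000[1]100000|
gen 31: q0 h=35  …000000[1]00000|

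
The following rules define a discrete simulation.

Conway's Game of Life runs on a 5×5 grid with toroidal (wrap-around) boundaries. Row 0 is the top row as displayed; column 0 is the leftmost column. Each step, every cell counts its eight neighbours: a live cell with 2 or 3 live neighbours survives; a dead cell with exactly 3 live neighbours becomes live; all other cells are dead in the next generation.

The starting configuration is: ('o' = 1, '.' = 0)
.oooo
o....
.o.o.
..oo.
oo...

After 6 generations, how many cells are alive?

0) .oooo
o....
.o.o.
..oo.
oo...
1) ..ooo
o....
.o.oo
o..oo
o....
2) oo.oo
oo...
.ooo.
.ooo.
ooo..
3) ...o.
.....
...oo
....o
.....
4) .....
...oo
...oo
...oo
.....
5) .....
...oo
o.o..
...oo
.....
6) .....
...oo
o.o..
...oo
.....

6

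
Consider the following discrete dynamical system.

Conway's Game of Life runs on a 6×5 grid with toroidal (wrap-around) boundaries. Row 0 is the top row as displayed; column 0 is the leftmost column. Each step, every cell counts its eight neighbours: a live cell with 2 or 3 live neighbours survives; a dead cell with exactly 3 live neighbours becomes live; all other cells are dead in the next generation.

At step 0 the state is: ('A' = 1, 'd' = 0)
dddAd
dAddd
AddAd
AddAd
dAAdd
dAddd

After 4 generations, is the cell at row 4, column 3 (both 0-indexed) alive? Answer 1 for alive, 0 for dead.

gen 0: dddAd
dAddd
AddAd
AddAd
dAAdd
dAddd
gen 1: ddAdd
ddAdA
AAAdd
AddAd
AAAdd
dAddd
gen 2: dAAAd
AdAdd
AdAdd
dddAd
AdAdA
Adddd
gen 3: AdAAA
AdddA
ddAAA
AdAAd
AAdAA
Adddd
gen 4: dddAd
ddddd
ddAdd
ddddd
dddAd
ddddd

1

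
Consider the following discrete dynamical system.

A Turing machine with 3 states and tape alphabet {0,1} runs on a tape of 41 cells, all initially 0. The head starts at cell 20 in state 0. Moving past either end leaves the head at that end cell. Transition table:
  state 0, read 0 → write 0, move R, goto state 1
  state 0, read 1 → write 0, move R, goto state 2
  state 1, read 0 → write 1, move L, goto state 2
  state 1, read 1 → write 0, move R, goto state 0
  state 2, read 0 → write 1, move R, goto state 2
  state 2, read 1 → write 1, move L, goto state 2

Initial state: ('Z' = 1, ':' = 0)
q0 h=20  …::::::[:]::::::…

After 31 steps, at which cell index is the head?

[0] q0 h=20  …::::::[:]::::::…
[1] q1 h=21  …::::::[:]::::::…
[2] q2 h=20  …::::::[:]Z:::::…
[3] q2 h=21  …:::::Z[Z]::::::…
[4] q2 h=20  …::::::[Z]Z:::::…
[5] q2 h=19  …::::::[:]ZZ::::…
[6] q2 h=20  …:::::Z[Z]Z:::::…
[7] q2 h=19  …::::::[Z]ZZ::::…
[8] q2 h=18  …::::::[:]ZZZ:::…
[9] q2 h=19  …:::::Z[Z]ZZ::::…
[10] q2 h=18  …::::::[Z]ZZZ:::…
[11] q2 h=17  …::::::[:]ZZZZ::…
[12] q2 h=18  …:::::Z[Z]ZZZ:::…
[13] q2 h=17  …::::::[Z]ZZZZ::…
[14] q2 h=16  …::::::[:]ZZZZZ:…
[15] q2 h=17  …:::::Z[Z]ZZZZ::…
[16] q2 h=16  …::::::[Z]ZZZZZ:…
[17] q2 h=15  …::::::[:]ZZZZZZ…
[18] q2 h=16  …:::::Z[Z]ZZZZZ:…
[19] q2 h=15  …::::::[Z]ZZZZZZ…
[20] q2 h=14  …::::::[:]ZZZZZZ…
[21] q2 h=15  …:::::Z[Z]ZZZZZZ…
[22] q2 h=14  …::::::[Z]ZZZZZZ…
[23] q2 h=13  …::::::[:]ZZZZZZ…
[24] q2 h=14  …:::::Z[Z]ZZZZZZ…
[25] q2 h=13  …::::::[Z]ZZZZZZ…
[26] q2 h=12  …::::::[:]ZZZZZZ…
[27] q2 h=13  …:::::Z[Z]ZZZZZZ…
[28] q2 h=12  …::::::[Z]ZZZZZZ…
[29] q2 h=11  …::::::[:]ZZZZZZ…
[30] q2 h=12  …:::::Z[Z]ZZZZZZ…
[31] q2 h=11  …::::::[Z]ZZZZZZ…

11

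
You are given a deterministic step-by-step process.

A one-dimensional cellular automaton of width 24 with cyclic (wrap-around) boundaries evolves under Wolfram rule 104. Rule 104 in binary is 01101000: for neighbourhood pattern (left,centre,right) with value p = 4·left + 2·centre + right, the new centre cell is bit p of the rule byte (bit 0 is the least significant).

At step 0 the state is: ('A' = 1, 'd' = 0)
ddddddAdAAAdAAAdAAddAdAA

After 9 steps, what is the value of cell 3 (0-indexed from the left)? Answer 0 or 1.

0

step 0: ddddddAdAAAdAAAdAAddAdAA
step 1: dddddddAAdAAAdAAAAdddAAA
step 2: dddddddAAAAdAAAddAdddAdA
step 3: dddddddAddAAAdAdddddddAd
step 4: ddddddddddAdAAdddddddddd
step 5: dddddddddddAAAdddddddddd
step 6: dddddddddddAdAdddddddddd
step 7: ddddddddddddAddddddddddd
step 8: dddddddddddddddddddddddd
step 9: dddddddddddddddddddddddd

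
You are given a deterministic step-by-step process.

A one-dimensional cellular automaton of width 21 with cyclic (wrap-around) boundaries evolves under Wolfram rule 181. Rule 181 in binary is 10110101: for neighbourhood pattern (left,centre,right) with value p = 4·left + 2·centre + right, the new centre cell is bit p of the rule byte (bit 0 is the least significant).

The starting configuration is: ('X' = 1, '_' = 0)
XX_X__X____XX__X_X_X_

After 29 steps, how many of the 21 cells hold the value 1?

step 0: XX_X__X____XX__X_X_X_
step 1: __XXX_XXXX___X_XXXXXX
step 2: X__X_X_XX_XX_XX_XXXX_
step 3: XX_XXXX__X__X__X_XX_X
step 4: X_X_XX_X_XX_XX_XX__X_
step 5: XXXX__XXX__X__X__X_XX
step 6: XXX_X__X_X_XX_XX_XX_X
step 7: XX_XXX_XXXX__X__X__X_
step 8: __X_X_X_XX_X_XX_XX_XX
step 9: X_XXXXXX__XXX__X__X__
step 10: XX_XXXX_X__X_X_XX_XX_
step 11: __X_XX_XXX_XXXX__X__X
step 12: X_XX__X_X_X_XX_X_XX_X
step 13: _X__X_XXXXXX__XXX__X_
step 14: _XX_XX_XXXX_X__X_X_XX
step 15: X__X__X_XX_XXX_XXXX__
step 16: XX_XX_XX__X_X_X_XX_X_
step 17: __X__X__X_XXXXXX__XXX
step 18: X_XX_XX_XX_XXXX_X__X_
step 19: XX__X__X__X_XX_XXX_XX
step 20: X_X_XX_XX_XX__X_X_X_X
step 21: _XXX__X__X__X_XXXXXX_
step 22: __X_X_XX_XX_XX_XXXX_X
step 23: X_XXXX__X__X__X_XX_XX
step 24: _X_XX_X_XX_XX_XX__X_X
step 25: XXX__XXX__X__X__X_XXX
step 26: XX_X__X_X_XX_XX_XX_XX
step 27: X_XXX_XXXX__X__X__X_X
step 28: _X_X_X_XX_X_XX_XX_XX_
step 29: _XXXXXX__XXX__X__X__X

12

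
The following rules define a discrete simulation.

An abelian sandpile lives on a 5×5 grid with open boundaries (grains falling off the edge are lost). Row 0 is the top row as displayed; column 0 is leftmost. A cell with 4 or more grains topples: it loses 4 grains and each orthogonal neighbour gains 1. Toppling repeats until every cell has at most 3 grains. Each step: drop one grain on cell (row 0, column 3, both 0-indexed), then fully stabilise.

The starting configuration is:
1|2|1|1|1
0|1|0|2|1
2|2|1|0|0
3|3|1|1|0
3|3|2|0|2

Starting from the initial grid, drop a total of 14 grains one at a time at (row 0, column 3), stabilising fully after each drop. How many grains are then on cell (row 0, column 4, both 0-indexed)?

1

[0] 1|2|1|1|1
0|1|0|2|1
2|2|1|0|0
3|3|1|1|0
3|3|2|0|2
[1] 1|2|1|2|1
0|1|0|2|1
2|2|1|0|0
3|3|1|1|0
3|3|2|0|2
[2] 1|2|1|3|1
0|1|0|2|1
2|2|1|0|0
3|3|1|1|0
3|3|2|0|2
[3] 1|2|2|0|2
0|1|0|3|1
2|2|1|0|0
3|3|1|1|0
3|3|2|0|2
[4] 1|2|2|1|2
0|1|0|3|1
2|2|1|0|0
3|3|1|1|0
3|3|2|0|2
[5] 1|2|2|2|2
0|1|0|3|1
2|2|1|0|0
3|3|1|1|0
3|3|2|0|2
[6] 1|2|2|3|2
0|1|0|3|1
2|2|1|0|0
3|3|1|1|0
3|3|2|0|2
[7] 1|2|3|1|3
0|1|1|0|2
2|2|1|1|0
3|3|1|1|0
3|3|2|0|2
[8] 1|2|3|2|3
0|1|1|0|2
2|2|1|1|0
3|3|1|1|0
3|3|2|0|2
[9] 1|2|3|3|3
0|1|1|0|2
2|2|1|1|0
3|3|1|1|0
3|3|2|0|2
[10] 1|3|0|2|0
0|1|2|1|3
2|2|1|1|0
3|3|1|1|0
3|3|2|0|2
[11] 1|3|0|3|0
0|1|2|1|3
2|2|1|1|0
3|3|1|1|0
3|3|2|0|2
[12] 1|3|1|0|1
0|1|2|2|3
2|2|1|1|0
3|3|1|1|0
3|3|2|0|2
[13] 1|3|1|1|1
0|1|2|2|3
2|2|1|1|0
3|3|1|1|0
3|3|2|0|2
[14] 1|3|1|2|1
0|1|2|2|3
2|2|1|1|0
3|3|1|1|0
3|3|2|0|2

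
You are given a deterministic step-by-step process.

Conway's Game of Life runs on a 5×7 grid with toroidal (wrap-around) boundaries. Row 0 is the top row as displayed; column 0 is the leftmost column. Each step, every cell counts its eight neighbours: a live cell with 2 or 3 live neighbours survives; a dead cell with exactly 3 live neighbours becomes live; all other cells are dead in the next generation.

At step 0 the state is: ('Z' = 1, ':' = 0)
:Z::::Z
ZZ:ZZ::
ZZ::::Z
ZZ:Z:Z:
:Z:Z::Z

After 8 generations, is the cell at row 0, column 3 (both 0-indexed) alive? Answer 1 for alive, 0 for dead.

0

[0] :Z::::Z
ZZ:ZZ::
ZZ::::Z
ZZ:Z:Z:
:Z:Z::Z
[1] :Z:ZZZZ
:::::Z:
:::Z:Z:
::::ZZ:
:Z::ZZZ
[2] ::ZZ:::
::ZZ:::
:::::ZZ
:::Z:::
::Z::::
[3] :Z:::::
::ZZZ::
::ZZZ::
:::::::
::Z::::
[4] :Z:::::
:Z::Z::
::Z:Z::
::Z::::
:::::::
[5] :::::::
:ZZZ:::
:ZZ::::
:::Z:::
:::::::
[6] ::Z::::
:Z:Z:::
:Z:::::
::Z::::
:::::::
[7] ::Z::::
:Z:::::
:Z:::::
:::::::
:::::::
[8] :::::::
:ZZ::::
:::::::
:::::::
:::::::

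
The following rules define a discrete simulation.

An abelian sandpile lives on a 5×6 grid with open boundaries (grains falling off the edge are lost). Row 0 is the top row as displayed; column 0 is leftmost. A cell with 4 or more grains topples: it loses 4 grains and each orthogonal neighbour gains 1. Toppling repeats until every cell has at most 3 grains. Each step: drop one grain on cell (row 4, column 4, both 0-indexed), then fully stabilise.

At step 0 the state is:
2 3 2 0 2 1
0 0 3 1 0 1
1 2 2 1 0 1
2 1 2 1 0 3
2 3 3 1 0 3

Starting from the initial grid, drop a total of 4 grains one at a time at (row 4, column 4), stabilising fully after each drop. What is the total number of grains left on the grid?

43

gen 0: 2 3 2 0 2 1
0 0 3 1 0 1
1 2 2 1 0 1
2 1 2 1 0 3
2 3 3 1 0 3
gen 1: 2 3 2 0 2 1
0 0 3 1 0 1
1 2 2 1 0 1
2 1 2 1 0 3
2 3 3 1 1 3
gen 2: 2 3 2 0 2 1
0 0 3 1 0 1
1 2 2 1 0 1
2 1 2 1 0 3
2 3 3 1 2 3
gen 3: 2 3 2 0 2 1
0 0 3 1 0 1
1 2 2 1 0 1
2 1 2 1 0 3
2 3 3 1 3 3
gen 4: 2 3 2 0 2 1
0 0 3 1 0 1
1 2 2 1 0 2
2 1 2 1 2 0
2 3 3 2 1 1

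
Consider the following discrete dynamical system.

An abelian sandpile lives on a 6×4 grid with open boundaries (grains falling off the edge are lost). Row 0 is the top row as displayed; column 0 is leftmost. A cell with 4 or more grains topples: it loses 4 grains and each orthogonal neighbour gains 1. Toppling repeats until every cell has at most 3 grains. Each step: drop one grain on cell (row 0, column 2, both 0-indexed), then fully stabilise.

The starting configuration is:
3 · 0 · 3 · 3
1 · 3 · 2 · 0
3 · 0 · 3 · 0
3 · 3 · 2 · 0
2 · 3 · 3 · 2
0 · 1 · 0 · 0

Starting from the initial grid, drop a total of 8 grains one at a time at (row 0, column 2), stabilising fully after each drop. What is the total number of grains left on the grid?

step 0: 3 · 0 · 3 · 3
1 · 3 · 2 · 0
3 · 0 · 3 · 0
3 · 3 · 2 · 0
2 · 3 · 3 · 2
0 · 1 · 0 · 0
step 1: 3 · 1 · 1 · 0
1 · 3 · 3 · 1
3 · 0 · 3 · 0
3 · 3 · 2 · 0
2 · 3 · 3 · 2
0 · 1 · 0 · 0
step 2: 3 · 1 · 2 · 0
1 · 3 · 3 · 1
3 · 0 · 3 · 0
3 · 3 · 2 · 0
2 · 3 · 3 · 2
0 · 1 · 0 · 0
step 3: 3 · 1 · 3 · 0
1 · 3 · 3 · 1
3 · 0 · 3 · 0
3 · 3 · 2 · 0
2 · 3 · 3 · 2
0 · 1 · 0 · 0
step 4: 3 · 3 · 1 · 1
2 · 0 · 2 · 2
3 · 2 · 0 · 1
3 · 3 · 3 · 0
2 · 3 · 3 · 2
0 · 1 · 0 · 0
step 5: 3 · 3 · 2 · 1
2 · 0 · 2 · 2
3 · 2 · 0 · 1
3 · 3 · 3 · 0
2 · 3 · 3 · 2
0 · 1 · 0 · 0
step 6: 3 · 3 · 3 · 1
2 · 0 · 2 · 2
3 · 2 · 0 · 1
3 · 3 · 3 · 0
2 · 3 · 3 · 2
0 · 1 · 0 · 0
step 7: 0 · 1 · 1 · 2
3 · 1 · 3 · 2
3 · 2 · 0 · 1
3 · 3 · 3 · 0
2 · 3 · 3 · 2
0 · 1 · 0 · 0
step 8: 0 · 1 · 2 · 2
3 · 1 · 3 · 2
3 · 2 · 0 · 1
3 · 3 · 3 · 0
2 · 3 · 3 · 2
0 · 1 · 0 · 0

40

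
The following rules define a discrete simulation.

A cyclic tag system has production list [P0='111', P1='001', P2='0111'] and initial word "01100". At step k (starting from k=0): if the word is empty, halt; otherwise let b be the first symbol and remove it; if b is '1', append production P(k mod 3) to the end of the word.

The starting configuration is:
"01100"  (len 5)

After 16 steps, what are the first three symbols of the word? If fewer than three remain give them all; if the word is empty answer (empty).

110

t=0: "01100"  (len 5)
t=1: "1100"  (len 4)
t=2: "100001"  (len 6)
t=3: "000010111"  (len 9)
t=4: "00010111"  (len 8)
t=5: "0010111"  (len 7)
t=6: "010111"  (len 6)
t=7: "10111"  (len 5)
t=8: "0111001"  (len 7)
t=9: "111001"  (len 6)
t=10: "11001111"  (len 8)
t=11: "1001111001"  (len 10)
t=12: "0011110010111"  (len 13)
t=13: "011110010111"  (len 12)
t=14: "11110010111"  (len 11)
t=15: "11100101110111"  (len 14)
t=16: "1100101110111111"  (len 16)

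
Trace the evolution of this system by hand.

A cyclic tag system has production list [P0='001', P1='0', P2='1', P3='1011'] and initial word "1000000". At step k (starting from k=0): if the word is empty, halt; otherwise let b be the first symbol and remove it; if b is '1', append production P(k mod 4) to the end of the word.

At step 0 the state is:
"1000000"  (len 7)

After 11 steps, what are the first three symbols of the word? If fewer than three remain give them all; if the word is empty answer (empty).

(empty)

step 0: "1000000"  (len 7)
step 1: "000000001"  (len 9)
step 2: "00000001"  (len 8)
step 3: "0000001"  (len 7)
step 4: "000001"  (len 6)
step 5: "00001"  (len 5)
step 6: "0001"  (len 4)
step 7: "001"  (len 3)
step 8: "01"  (len 2)
step 9: "1"  (len 1)
step 10: "0"  (len 1)
step 11: (halted — word empty)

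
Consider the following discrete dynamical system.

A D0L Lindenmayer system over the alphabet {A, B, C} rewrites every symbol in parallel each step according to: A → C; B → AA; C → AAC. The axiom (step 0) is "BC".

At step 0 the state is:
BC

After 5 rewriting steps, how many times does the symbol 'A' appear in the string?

34

0) BC
1) AAAAC
2) CCCCAAC
3) AACAACAACAACCCAAC
4) CCAACCCAACCCAACCCAACAACAACCCAAC
5) AACAACCCAACAACAACCCAACAACAACCCAACAACAACCCAACCCAACCCAACAACAACCCAAC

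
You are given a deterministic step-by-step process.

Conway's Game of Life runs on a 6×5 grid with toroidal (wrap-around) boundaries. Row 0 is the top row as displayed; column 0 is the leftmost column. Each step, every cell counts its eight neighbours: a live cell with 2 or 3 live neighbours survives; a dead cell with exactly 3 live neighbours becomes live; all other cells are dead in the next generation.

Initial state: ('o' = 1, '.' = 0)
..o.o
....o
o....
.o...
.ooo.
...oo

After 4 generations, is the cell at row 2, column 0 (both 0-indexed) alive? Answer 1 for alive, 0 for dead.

step 0: ..o.o
....o
o....
.o...
.ooo.
...oo
step 1: o...o
o..oo
o....
oo...
oo.oo
oo..o
step 2: .....
.o.o.
.....
..o..
...o.
..o..
step 3: ..o..
.....
..o..
.....
..oo.
.....
step 4: .....
.....
.....
..oo.
.....
..oo.

0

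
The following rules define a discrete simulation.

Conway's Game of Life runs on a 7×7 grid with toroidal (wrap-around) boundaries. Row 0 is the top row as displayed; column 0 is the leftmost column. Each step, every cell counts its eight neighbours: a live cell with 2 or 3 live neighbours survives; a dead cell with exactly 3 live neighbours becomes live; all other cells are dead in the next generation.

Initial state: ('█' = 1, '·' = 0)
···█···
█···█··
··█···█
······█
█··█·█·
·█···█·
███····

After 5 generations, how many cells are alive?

gen 0: ···█···
█···█··
··█···█
······█
█··█·█·
·█···█·
███····
gen 1: █·██···
···█···
█····██
█····██
█···██·
····█··
███····
gen 2: █··█···
█████··
█···██·
·█·····
█···█··
█··████
█·█····
gen 3: █···█·█
█·█··█·
█···███
██··███
██·██··
█··███·
█·█··█·
gen 4: █··██··
···█···
···█···
··█····
·······
█····█·
█······
gen 5: ···██··
··██···
··██···
·······
·······
······█
██··█··

10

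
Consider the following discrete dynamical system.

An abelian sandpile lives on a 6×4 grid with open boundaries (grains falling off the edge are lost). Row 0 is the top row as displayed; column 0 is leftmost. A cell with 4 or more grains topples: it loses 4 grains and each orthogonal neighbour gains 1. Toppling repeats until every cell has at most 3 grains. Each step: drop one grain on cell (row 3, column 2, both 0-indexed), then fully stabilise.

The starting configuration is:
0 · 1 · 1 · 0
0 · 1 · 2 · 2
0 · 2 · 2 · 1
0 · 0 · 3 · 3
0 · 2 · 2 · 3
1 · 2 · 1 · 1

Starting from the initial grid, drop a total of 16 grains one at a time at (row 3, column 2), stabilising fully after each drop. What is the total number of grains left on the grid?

41

gen 0: 0 · 1 · 1 · 0
0 · 1 · 2 · 2
0 · 2 · 2 · 1
0 · 0 · 3 · 3
0 · 2 · 2 · 3
1 · 2 · 1 · 1
gen 1: 0 · 1 · 1 · 0
0 · 1 · 2 · 2
0 · 2 · 3 · 2
0 · 1 · 2 · 1
0 · 3 · 0 · 1
1 · 2 · 2 · 2
gen 2: 0 · 1 · 1 · 0
0 · 1 · 2 · 2
0 · 2 · 3 · 2
0 · 1 · 3 · 1
0 · 3 · 0 · 1
1 · 2 · 2 · 2
gen 3: 0 · 1 · 1 · 0
0 · 1 · 3 · 2
0 · 3 · 0 · 3
0 · 2 · 1 · 2
0 · 3 · 1 · 1
1 · 2 · 2 · 2
gen 4: 0 · 1 · 1 · 0
0 · 1 · 3 · 2
0 · 3 · 0 · 3
0 · 2 · 2 · 2
0 · 3 · 1 · 1
1 · 2 · 2 · 2
gen 5: 0 · 1 · 1 · 0
0 · 1 · 3 · 2
0 · 3 · 0 · 3
0 · 2 · 3 · 2
0 · 3 · 1 · 1
1 · 2 · 2 · 2
gen 6: 0 · 1 · 1 · 0
0 · 1 · 3 · 2
0 · 3 · 1 · 3
0 · 3 · 0 · 3
0 · 3 · 2 · 1
1 · 2 · 2 · 2
gen 7: 0 · 1 · 1 · 0
0 · 1 · 3 · 2
0 · 3 · 1 · 3
0 · 3 · 1 · 3
0 · 3 · 2 · 1
1 · 2 · 2 · 2
gen 8: 0 · 1 · 1 · 0
0 · 1 · 3 · 2
0 · 3 · 1 · 3
0 · 3 · 2 · 3
0 · 3 · 2 · 1
1 · 2 · 2 · 2
gen 9: 0 · 1 · 1 · 0
0 · 1 · 3 · 2
0 · 3 · 1 · 3
0 · 3 · 3 · 3
0 · 3 · 2 · 1
1 · 2 · 2 · 2
gen 10: 0 · 1 · 2 · 1
0 · 3 · 1 · 0
1 · 1 · 2 · 2
1 · 3 · 0 · 2
1 · 1 · 1 · 3
1 · 3 · 3 · 2
gen 11: 0 · 1 · 2 · 1
0 · 3 · 1 · 0
1 · 1 · 2 · 2
1 · 3 · 1 · 2
1 · 1 · 1 · 3
1 · 3 · 3 · 2
gen 12: 0 · 1 · 2 · 1
0 · 3 · 1 · 0
1 · 1 · 2 · 2
1 · 3 · 2 · 2
1 · 1 · 1 · 3
1 · 3 · 3 · 2
gen 13: 0 · 1 · 2 · 1
0 · 3 · 1 · 0
1 · 1 · 2 · 2
1 · 3 · 3 · 2
1 · 1 · 1 · 3
1 · 3 · 3 · 2
gen 14: 0 · 1 · 2 · 1
0 · 3 · 1 · 0
1 · 2 · 3 · 2
2 · 0 · 1 · 3
1 · 2 · 2 · 3
1 · 3 · 3 · 2
gen 15: 0 · 1 · 2 · 1
0 · 3 · 1 · 0
1 · 2 · 3 · 2
2 · 0 · 2 · 3
1 · 2 · 2 · 3
1 · 3 · 3 · 2
gen 16: 0 · 1 · 2 · 1
0 · 3 · 1 · 0
1 · 2 · 3 · 2
2 · 0 · 3 · 3
1 · 2 · 2 · 3
1 · 3 · 3 · 2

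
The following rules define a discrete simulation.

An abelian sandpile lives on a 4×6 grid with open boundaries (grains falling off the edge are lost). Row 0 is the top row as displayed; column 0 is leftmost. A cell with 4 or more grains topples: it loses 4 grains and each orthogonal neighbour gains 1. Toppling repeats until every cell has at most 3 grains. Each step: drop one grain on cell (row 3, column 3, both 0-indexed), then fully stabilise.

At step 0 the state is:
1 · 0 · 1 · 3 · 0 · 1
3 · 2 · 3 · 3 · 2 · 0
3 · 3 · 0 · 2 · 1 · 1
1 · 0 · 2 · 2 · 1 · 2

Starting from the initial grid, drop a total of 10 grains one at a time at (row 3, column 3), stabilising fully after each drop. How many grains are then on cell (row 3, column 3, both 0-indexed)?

gen 0: 1 · 0 · 1 · 3 · 0 · 1
3 · 2 · 3 · 3 · 2 · 0
3 · 3 · 0 · 2 · 1 · 1
1 · 0 · 2 · 2 · 1 · 2
gen 1: 1 · 0 · 1 · 3 · 0 · 1
3 · 2 · 3 · 3 · 2 · 0
3 · 3 · 0 · 2 · 1 · 1
1 · 0 · 2 · 3 · 1 · 2
gen 2: 1 · 0 · 1 · 3 · 0 · 1
3 · 2 · 3 · 3 · 2 · 0
3 · 3 · 0 · 3 · 1 · 1
1 · 0 · 3 · 0 · 2 · 2
gen 3: 1 · 0 · 1 · 3 · 0 · 1
3 · 2 · 3 · 3 · 2 · 0
3 · 3 · 0 · 3 · 1 · 1
1 · 0 · 3 · 1 · 2 · 2
gen 4: 1 · 0 · 1 · 3 · 0 · 1
3 · 2 · 3 · 3 · 2 · 0
3 · 3 · 0 · 3 · 1 · 1
1 · 0 · 3 · 2 · 2 · 2
gen 5: 1 · 0 · 1 · 3 · 0 · 1
3 · 2 · 3 · 3 · 2 · 0
3 · 3 · 0 · 3 · 1 · 1
1 · 0 · 3 · 3 · 2 · 2
gen 6: 1 · 0 · 3 · 0 · 1 · 1
3 · 3 · 0 · 2 · 3 · 0
3 · 3 · 3 · 1 · 2 · 1
1 · 1 · 0 · 2 · 3 · 2
gen 7: 1 · 0 · 3 · 0 · 1 · 1
3 · 3 · 0 · 2 · 3 · 0
3 · 3 · 3 · 1 · 2 · 1
1 · 1 · 0 · 3 · 3 · 2
gen 8: 1 · 0 · 3 · 0 · 1 · 1
3 · 3 · 0 · 2 · 3 · 0
3 · 3 · 3 · 2 · 3 · 1
1 · 1 · 1 · 1 · 0 · 3
gen 9: 1 · 0 · 3 · 0 · 1 · 1
3 · 3 · 0 · 2 · 3 · 0
3 · 3 · 3 · 2 · 3 · 1
1 · 1 · 1 · 2 · 0 · 3
gen 10: 1 · 0 · 3 · 0 · 1 · 1
3 · 3 · 0 · 2 · 3 · 0
3 · 3 · 3 · 2 · 3 · 1
1 · 1 · 1 · 3 · 0 · 3

3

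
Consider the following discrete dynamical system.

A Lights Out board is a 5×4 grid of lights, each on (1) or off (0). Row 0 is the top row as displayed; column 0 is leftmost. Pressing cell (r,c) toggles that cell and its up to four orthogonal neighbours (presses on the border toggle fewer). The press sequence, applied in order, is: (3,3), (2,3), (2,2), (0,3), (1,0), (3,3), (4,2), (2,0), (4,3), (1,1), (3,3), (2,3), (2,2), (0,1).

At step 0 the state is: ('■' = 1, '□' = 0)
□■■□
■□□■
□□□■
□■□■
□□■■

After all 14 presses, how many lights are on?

10

k=0  □■■□
■□□■
□□□■
□■□■
□□■■
k=1  □■■□
■□□■
□□□□
□■■□
□□■□
k=2  □■■□
■□□□
□□■■
□■■■
□□■□
k=3  □■■□
■□■□
□■□□
□■□■
□□■□
k=4  □■□■
■□■■
□■□□
□■□■
□□■□
k=5  ■■□■
□■■■
■■□□
□■□■
□□■□
k=6  ■■□■
□■■■
■■□■
□■■□
□□■■
k=7  ■■□■
□■■■
■■□■
□■□□
□■□□
k=8  ■■□■
■■■■
□□□■
■■□□
□■□□
k=9  ■■□■
■■■■
□□□■
■■□■
□■■■
k=10  ■□□■
□□□■
□■□■
■■□■
□■■■
k=11  ■□□■
□□□■
□■□□
■■■□
□■■□
k=12  ■□□■
□□□□
□■■■
■■■■
□■■□
k=13  ■□□■
□□■□
□□□□
■■□■
□■■□
k=14  □■■■
□■■□
□□□□
■■□■
□■■□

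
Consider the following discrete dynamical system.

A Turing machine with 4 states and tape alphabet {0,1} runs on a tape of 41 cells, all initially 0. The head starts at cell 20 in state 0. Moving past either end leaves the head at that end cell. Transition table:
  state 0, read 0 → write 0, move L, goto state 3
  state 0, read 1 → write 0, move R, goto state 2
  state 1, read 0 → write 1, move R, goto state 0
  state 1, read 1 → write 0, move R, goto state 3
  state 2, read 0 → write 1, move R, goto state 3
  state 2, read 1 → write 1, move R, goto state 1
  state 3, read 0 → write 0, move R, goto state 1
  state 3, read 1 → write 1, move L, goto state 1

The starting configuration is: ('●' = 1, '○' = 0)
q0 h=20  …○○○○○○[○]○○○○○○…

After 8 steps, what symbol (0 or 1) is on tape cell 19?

1

k=0  q0 h=20  …○○○○○○[○]○○○○○○…
k=1  q3 h=19  …○○○○○○[○]○○○○○○…
k=2  q1 h=20  …○○○○○○[○]○○○○○○…
k=3  q0 h=21  …○○○○○●[○]○○○○○○…
k=4  q3 h=20  …○○○○○○[●]○○○○○○…
k=5  q1 h=19  …○○○○○○[○]●○○○○○…
k=6  q0 h=20  …○○○○○●[●]○○○○○○…
k=7  q2 h=21  …○○○○●○[○]○○○○○○…
k=8  q3 h=22  …○○○●○●[○]○○○○○○…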